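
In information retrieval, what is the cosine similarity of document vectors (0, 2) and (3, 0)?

With u = (0, 2), v = (3, 0):
u·v = 0·3 + 2·0 = 0 + 0 = 0.
|u| = √(0² + 2²) = √4, |v| = √(3² + 0²) = √9, so |u||v| = √(4·9) = √36 = 6.
cos θ = (u·v)/(|u||v|) = 0/6 = 0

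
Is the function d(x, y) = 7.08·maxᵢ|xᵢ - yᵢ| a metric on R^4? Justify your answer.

Yes. The L∞ (Chebyshev) norm induces a metric on R^4, and multiplying a metric by a positive constant 7.08 > 0 preserves all four axioms: non-negativity (7.08·||x-y|| ≥ 0), identity (7.08·||x-y|| = 0 ⟺ ||x-y|| = 0 ⟺ x = y), symmetry (||x-y|| = ||y-x||), and the triangle inequality (7.08·||x-z|| ≤ 7.08·||x-y|| + 7.08·||y-z||). So d is a metric.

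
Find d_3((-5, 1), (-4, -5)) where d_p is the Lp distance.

(Σ|x_i - y_i|^3)^(1/3) = (|-5 - (-4)|^3 + |1 - (-5)|^3)^(1/3)
= (1^3 + 6^3)^(1/3) = (1 + 216)^(1/3) = (217)^(1/3) ≈ 6.0092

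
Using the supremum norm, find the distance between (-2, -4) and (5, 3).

max(|x_i - y_i|) = max(|-2 - 5|, |-4 - 3|) = max(7, 7) = 7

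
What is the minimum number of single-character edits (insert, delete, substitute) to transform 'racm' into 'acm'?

Let D[i][j] be the edit distance between the first i characters of 'racm' and the first j characters of 'acm', with D[i][0] = i, D[0][j] = j, and D[i][j] = D[i-1][j-1] if the characters match, else 1 + min(D[i-1][j], D[i][j-1], D[i-1][j-1]). Filling the table (rows: prefixes of 'racm', columns: prefixes of 'acm'):
     ε  a  c  m
  ε  0  1  2  3
  r  1  1  2  3
  a  2  1  2  3
  c  3  2  1  2
  m  4  3  2  1
The bottom-right entry gives D[4][3] = 1, so no sequence of fewer than 1 edit works. Backtracking through the table gives one optimal edit sequence (1 edit):
  racm → acm (del r @1)
Edit distance = 1.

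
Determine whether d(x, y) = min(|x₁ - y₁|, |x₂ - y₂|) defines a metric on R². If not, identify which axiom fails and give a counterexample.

No. d fails identity of indiscernibles: take x = (-2, 0) and y = (-2, 1). Then d(x,y) = min(|-2 - (-2)|, |0 - 1|) = min(0, 1) = 0, yet x ≠ y.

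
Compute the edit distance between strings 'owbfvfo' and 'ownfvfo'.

Let D[i][j] be the edit distance between the first i characters of 'owbfvfo' and the first j characters of 'ownfvfo', with D[i][0] = i, D[0][j] = j, and D[i][j] = D[i-1][j-1] if the characters match, else 1 + min(D[i-1][j], D[i][j-1], D[i-1][j-1]). Filling the table (rows: prefixes of 'owbfvfo', columns: prefixes of 'ownfvfo'):
     ε  o  w  n  f  v  f  o
  ε  0  1  2  3  4  5  6  7
  o  1  0  1  2  3  4  5  6
  w  2  1  0  1  2  3  4  5
  b  3  2  1  1  2  3  4  5
  f  4  3  2  2  1  2  3  4
  v  5  4  3  3  2  1  2  3
  f  6  5  4  4  3  2  1  2
  o  7  6  5  5  4  3  2  1
The bottom-right entry gives D[7][7] = 1, so no sequence of fewer than 1 edit works. Backtracking through the table gives one optimal edit sequence (1 edit):
  owbfvfo → ownfvfo (sub b→n @3)
Edit distance = 1.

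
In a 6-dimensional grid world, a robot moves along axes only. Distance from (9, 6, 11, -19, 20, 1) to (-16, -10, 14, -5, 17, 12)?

Σ|x_i - y_i| = |9 - (-16)| + |6 - (-10)| + |11 - 14| + |-19 - (-5)| + |20 - 17| + |1 - 12| = 25 + 16 + 3 + 14 + 3 + 11 = 72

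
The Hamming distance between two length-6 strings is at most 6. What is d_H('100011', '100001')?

Differing positions: 5. Hamming distance = 1. The maximum possible Hamming distance for length-6 strings is 6, so d_H/6 = 1/6 ≈ 0.1667.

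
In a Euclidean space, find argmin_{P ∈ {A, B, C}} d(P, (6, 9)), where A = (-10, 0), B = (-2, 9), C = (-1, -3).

Distances: d(A) ≈ 18.3576, d(B) = 8, d(C) ≈ 13.8924. Nearest: B = (-2, 9) with distance 8.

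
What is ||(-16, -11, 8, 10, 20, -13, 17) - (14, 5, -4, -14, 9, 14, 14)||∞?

max(|x_i - y_i|) = max(|-16 - 14|, |-11 - 5|, |8 - (-4)|, |10 - (-14)|, |20 - 9|, |-13 - 14|, |17 - 14|) = max(30, 16, 12, 24, 11, 27, 3) = 30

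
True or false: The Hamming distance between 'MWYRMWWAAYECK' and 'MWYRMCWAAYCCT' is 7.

Differing positions: 6, 11, 13. Hamming distance = 3, so the claim that d_H = 7 is false.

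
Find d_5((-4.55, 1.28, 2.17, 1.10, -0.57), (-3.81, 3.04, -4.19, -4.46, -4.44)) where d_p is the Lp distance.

(Σ|x_i - y_i|^5)^(1/5) = (|-4.55 - (-3.81)|^5 + |1.28 - 3.04|^5 + |2.17 - (-4.19)|^5 + |1.1 - (-4.46)|^5 + |-0.57 - (-4.44)|^5)^(1/5)
= (0.74^5 + 1.76^5 + 6.36^5 + 5.56^5 + 3.87^5)^(1/5) ≈ (0.2219 + 16.8874 + 10406.0421 + 5313.4177 + 868.0702)^(1/5) = (16604.6393)^(1/5) ≈ 6.9831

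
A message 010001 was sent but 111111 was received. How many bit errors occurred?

Differing positions: 1, 3, 4, 5. Hamming distance = 4.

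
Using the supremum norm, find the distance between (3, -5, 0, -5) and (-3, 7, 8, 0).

max(|x_i - y_i|) = max(|3 - (-3)|, |-5 - 7|, |0 - 8|, |-5 - 0|) = max(6, 12, 8, 5) = 12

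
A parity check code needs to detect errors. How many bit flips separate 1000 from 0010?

Differing positions: 1, 3. Hamming distance = 2.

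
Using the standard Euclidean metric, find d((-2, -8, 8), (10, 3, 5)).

√(Σ(x_i - y_i)²) = √((-2 - 10)² + (-8 - 3)² + (8 - 5)²)
= √((-12)² + (-11)² + 3²) = √(144 + 121 + 9) = √274 ≈ 16.5529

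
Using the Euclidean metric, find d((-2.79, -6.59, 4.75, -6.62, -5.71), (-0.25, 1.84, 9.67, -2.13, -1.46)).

√(Σ(x_i - y_i)²) = √((-2.79 - (-0.25))² + (-6.59 - 1.84)² + (4.75 - 9.67)² + (-6.62 - (-2.13))² + (-5.71 - (-1.46))²)
= √((-2.54)² + (-8.43)² + (-4.92)² + (-4.49)² + (-4.25)²) = √(6.4516 + 71.0649 + 24.2064 + 20.1601 + 18.0625) = √139.9455 ≈ 11.8299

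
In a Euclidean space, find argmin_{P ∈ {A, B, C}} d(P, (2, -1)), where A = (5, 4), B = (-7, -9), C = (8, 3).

Distances: d(A) ≈ 5.831, d(B) ≈ 12.0416, d(C) ≈ 7.2111. Nearest: A = (5, 4) with distance 5.831.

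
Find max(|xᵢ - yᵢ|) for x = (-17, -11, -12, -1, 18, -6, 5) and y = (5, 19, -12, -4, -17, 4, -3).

max(|x_i - y_i|) = max(|-17 - 5|, |-11 - 19|, |-12 - (-12)|, |-1 - (-4)|, |18 - (-17)|, |-6 - 4|, |5 - (-3)|) = max(22, 30, 0, 3, 35, 10, 8) = 35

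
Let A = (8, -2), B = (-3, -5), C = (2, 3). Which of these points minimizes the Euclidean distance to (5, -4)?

Distances: d(A) ≈ 3.6056, d(B) ≈ 8.0623, d(C) ≈ 7.6158. Nearest: A = (8, -2) with distance 3.6056.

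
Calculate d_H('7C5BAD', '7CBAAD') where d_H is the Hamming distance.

Differing positions: 3, 4. Hamming distance = 2.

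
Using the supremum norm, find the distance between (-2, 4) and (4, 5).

max(|x_i - y_i|) = max(|-2 - 4|, |4 - 5|) = max(6, 1) = 6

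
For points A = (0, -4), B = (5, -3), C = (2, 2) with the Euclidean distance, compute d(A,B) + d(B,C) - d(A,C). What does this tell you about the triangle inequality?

d(A,B) = √(5² + 1²) = √26 ≈ 5.099, d(B,C) = √(3² + 5²) = √34 ≈ 5.831, d(A,C) = √(2² + 6²) = √40 ≈ 6.3246.
d(A,B) + d(B,C) - d(A,C) = 5.099 + 5.831 - 6.3246 = 10.93 - 6.3246 = 4.6054 (to 4 decimal places). This is ≥ 0, so the triangle inequality holds for these points.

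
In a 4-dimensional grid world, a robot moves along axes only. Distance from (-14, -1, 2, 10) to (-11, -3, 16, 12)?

Σ|x_i - y_i| = |-14 - (-11)| + |-1 - (-3)| + |2 - 16| + |10 - 12| = 3 + 2 + 14 + 2 = 21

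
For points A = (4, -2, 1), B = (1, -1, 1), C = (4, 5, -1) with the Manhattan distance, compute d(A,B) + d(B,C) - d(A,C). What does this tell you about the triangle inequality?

d(A,B) = 3 + 1 + 0 = 4, d(B,C) = 3 + 6 + 2 = 11, d(A,C) = 0 + 7 + 2 = 9.
d(A,B) + d(B,C) - d(A,C) = 4 + 11 - 9 = 15 - 9 = 6. This is ≥ 0, so the triangle inequality holds for these points.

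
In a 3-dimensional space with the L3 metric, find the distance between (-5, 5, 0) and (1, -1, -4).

(Σ|x_i - y_i|^3)^(1/3) = (|-5 - 1|^3 + |5 - (-1)|^3 + |0 - (-4)|^3)^(1/3)
= (6^3 + 6^3 + 4^3)^(1/3) = (216 + 216 + 64)^(1/3) = (496)^(1/3) ≈ 7.9158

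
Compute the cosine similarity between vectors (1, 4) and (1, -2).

With u = (1, 4), v = (1, -2):
u·v = 1·1 + 4·(-2) = 1 + (-8) = -7.
|u| = √(1² + 4²) = √17, |v| = √(1² + (-2)²) = √5, so |u||v| = √(17·5) = √85.
cos θ = (u·v)/(|u||v|) = -7/√85 ≈ -0.7593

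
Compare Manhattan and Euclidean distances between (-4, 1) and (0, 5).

L1 = |-4 - 0| + |1 - 5| = 4 + 4 = 8
L2 = √(4² + 4²) = √32 ≈ 5.6569
L1 ≥ L2 always (equality iff movement is along one axis); L1 > L2 here.
Ratio L1/L2 = 8/√32 ≈ 1.4142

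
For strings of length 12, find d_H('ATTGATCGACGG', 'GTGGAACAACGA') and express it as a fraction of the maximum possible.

Differing positions: 1, 3, 6, 8, 12. Hamming distance = 5. The maximum possible Hamming distance for length-12 strings is 12, so d_H/12 = 5/12 ≈ 0.4167.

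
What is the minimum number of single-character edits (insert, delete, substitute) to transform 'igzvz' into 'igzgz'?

Let D[i][j] be the edit distance between the first i characters of 'igzvz' and the first j characters of 'igzgz', with D[i][0] = i, D[0][j] = j, and D[i][j] = D[i-1][j-1] if the characters match, else 1 + min(D[i-1][j], D[i][j-1], D[i-1][j-1]). Filling the table (rows: prefixes of 'igzvz', columns: prefixes of 'igzgz'):
     ε  i  g  z  g  z
  ε  0  1  2  3  4  5
  i  1  0  1  2  3  4
  g  2  1  0  1  2  3
  z  3  2  1  0  1  2
  v  4  3  2  1  1  2
  z  5  4  3  2  2  1
The bottom-right entry gives D[5][5] = 1, so no sequence of fewer than 1 edit works. Backtracking through the table gives one optimal edit sequence (1 edit):
  igzvz → igzgz (sub v→g @4)
Edit distance = 1.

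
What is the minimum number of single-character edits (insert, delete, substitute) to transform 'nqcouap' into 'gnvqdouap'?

Let D[i][j] be the edit distance between the first i characters of 'nqcouap' and the first j characters of 'gnvqdouap', with D[i][0] = i, D[0][j] = j, and D[i][j] = D[i-1][j-1] if the characters match, else 1 + min(D[i-1][j], D[i][j-1], D[i-1][j-1]). Filling the table (rows: prefixes of 'nqcouap', columns: prefixes of 'gnvqdouap'):
     ε  g  n  v  q  d  o  u  a  p
  ε  0  1  2  3  4  5  6  7  8  9
  n  1  1  1  2  3  4  5  6  7  8
  q  2  2  2  2  2  3  4  5  6  7
  c  3  3  3  3  3  3  4  5  6  7
  o  4  4  4  4  4  4  3  4  5  6
  u  5  5  5  5  5  5  4  3  4  5
  a  6  6  6  6  6  6  5  4  3  4
  p  7  7  7  7  7  7  6  5  4  3
The bottom-right entry gives D[7][9] = 3, so no sequence of fewer than 3 edits works. Backtracking through the table gives one optimal edit sequence (3 edits):
  nqcouap → gnqcouap (ins g @1)
  gnqcouap → gnvqcouap (ins v @3)
  gnvqcouap → gnvqdouap (sub c→d @5)
Edit distance = 3.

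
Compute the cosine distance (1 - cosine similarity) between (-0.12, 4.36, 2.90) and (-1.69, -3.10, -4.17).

With u = (-0.12, 4.36, 2.90), v = (-1.69, -3.10, -4.17):
u·v = (-0.12)·(-1.69) + 4.36·(-3.1) + 2.9·(-4.17) = 0.2028 + (-13.516) + (-12.093) = -25.4062.
|u| = √((-0.12)² + 4.36² + 2.9²) = √(0.0144 + 19.0096 + 8.41) = √27.434, |v| = √((-1.69)² + (-3.1)² + (-4.17)²) = √(2.8561 + 9.61 + 17.3889) = √29.855.
cos θ = (u·v)/(|u||v|) = -25.4062/(√27.434·√29.855) ≈ -0.8877
Cosine distance = 1 - cos θ ≈ 1 - (-0.8877) = 1.8877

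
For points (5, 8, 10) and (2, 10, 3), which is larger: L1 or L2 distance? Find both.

L1 = |5 - 2| + |8 - 10| + |10 - 3| = 3 + 2 + 7 = 12
L2 = √(3² + 2² + 7²) = √62 ≈ 7.874
L1 ≥ L2 always (equality iff movement is along one axis); L1 > L2 here.
Ratio L1/L2 = 12/√62 ≈ 1.524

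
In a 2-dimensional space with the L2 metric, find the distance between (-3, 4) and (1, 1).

(Σ|x_i - y_i|^2)^(1/2) = (|-3 - 1|^2 + |4 - 1|^2)^(1/2)
= (4^2 + 3^2)^(1/2) = (16 + 9)^(1/2) = (25)^(1/2) = 5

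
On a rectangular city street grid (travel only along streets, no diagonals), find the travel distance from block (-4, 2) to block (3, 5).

Σ|x_i - y_i| = |-4 - 3| + |2 - 5| = 7 + 3 = 10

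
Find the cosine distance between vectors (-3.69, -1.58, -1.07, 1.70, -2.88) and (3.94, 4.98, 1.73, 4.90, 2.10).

With u = (-3.69, -1.58, -1.07, 1.70, -2.88), v = (3.94, 4.98, 1.73, 4.90, 2.10):
u·v = (-3.69)·3.94 + (-1.58)·4.98 + (-1.07)·1.73 + 1.7·4.9 + (-2.88)·2.1 = (-14.5386) + (-7.8684) + (-1.8511) + 8.33 + (-6.048) = -21.9761.
|u| = √((-3.69)² + (-1.58)² + (-1.07)² + 1.7² + (-2.88)²) = √(13.6161 + 2.4964 + 1.1449 + 2.89 + 8.2944) = √28.4418, |v| = √(3.94² + 4.98² + 1.73² + 4.9² + 2.1²) = √(15.5236 + 24.8004 + 2.9929 + 24.01 + 4.41) = √71.7369.
cos θ = (u·v)/(|u||v|) = -21.9761/(√28.4418·√71.7369) ≈ -0.4865
Cosine distance = 1 - cos θ ≈ 1 - (-0.4865) = 1.4865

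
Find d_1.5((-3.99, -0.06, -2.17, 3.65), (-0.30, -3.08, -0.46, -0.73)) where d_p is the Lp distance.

(Σ|x_i - y_i|^1.5)^(1/1.5) = (|-3.99 - (-0.3)|^1.5 + |-0.06 - (-3.08)|^1.5 + |-2.17 - (-0.46)|^1.5 + |3.65 - (-0.73)|^1.5)^(1/1.5)
= (3.69^1.5 + 3.02^1.5 + 1.71^1.5 + 4.38^1.5)^(1/1.5) ≈ (7.0883 + 5.2482 + 2.2361 + 9.1667)^(1/1.5) = (23.7393)^(1/1.5) ≈ 8.26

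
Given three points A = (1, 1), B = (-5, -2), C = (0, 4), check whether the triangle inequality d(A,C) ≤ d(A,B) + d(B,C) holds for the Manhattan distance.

d(A,B) = 6 + 3 = 9, d(B,C) = 5 + 6 = 11, d(A,C) = 1 + 3 = 4.
d(A,C) = 4 ≤ 9 + 11 = 20. Triangle inequality is satisfied.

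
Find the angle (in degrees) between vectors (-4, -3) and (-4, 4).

With u = (-4, -3), v = (-4, 4):
u·v = (-4)·(-4) + (-3)·4 = 16 + (-12) = 4.
|u| = √((-4)² + (-3)²) = √25, |v| = √((-4)² + 4²) = √32, so |u||v| = √(25·32) = √800.
cos θ = (u·v)/(|u||v|) = 4/√800 ≈ 0.141421
θ = arccos(0.141421) ≈ 81.87°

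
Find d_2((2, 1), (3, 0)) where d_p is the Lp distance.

(Σ|x_i - y_i|^2)^(1/2) = (|2 - 3|^2 + |1 - 0|^2)^(1/2)
= (1^2 + 1^2)^(1/2) = (1 + 1)^(1/2) = (2)^(1/2) ≈ 1.4142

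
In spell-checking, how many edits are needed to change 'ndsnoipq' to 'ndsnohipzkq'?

Let D[i][j] be the edit distance between the first i characters of 'ndsnoipq' and the first j characters of 'ndsnohipzkq', with D[i][0] = i, D[0][j] = j, and D[i][j] = D[i-1][j-1] if the characters match, else 1 + min(D[i-1][j], D[i][j-1], D[i-1][j-1]). Filling the table (rows: prefixes of 'ndsnoipq', columns: prefixes of 'ndsnohipzkq'):
     ε  n  d  s  n  o  h  i  p  z  k  q
  ε  0  1  2  3  4  5  6  7  8  9 10 11
  n  1  0  1  2  3  4  5  6  7  8  9 10
  d  2  1  0  1  2  3  4  5  6  7  8  9
  s  3  2  1  0  1  2  3  4  5  6  7  8
  n  4  3  2  1  0  1  2  3  4  5  6  7
  o  5  4  3  2  1  0  1  2  3  4  5  6
  i  6  5  4  3  2  1  1  1  2  3  4  5
  p  7  6  5  4  3  2  2  2  1  2  3  4
  q  8  7  6  5  4  3  3  3  2  2  3  3
The bottom-right entry gives D[8][11] = 3, so no sequence of fewer than 3 edits works. Backtracking through the table gives one optimal edit sequence (3 edits):
  ndsnoipq → ndsnohipq (ins h @6)
  ndsnohipq → ndsnohipzq (ins z @9)
  ndsnohipzq → ndsnohipzkq (ins k @10)
Edit distance = 3.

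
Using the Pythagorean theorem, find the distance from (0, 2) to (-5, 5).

√(Σ(x_i - y_i)²) = √((0 - (-5))² + (2 - 5)²)
= √(5² + (-3)²) = √(25 + 9) = √34 ≈ 5.831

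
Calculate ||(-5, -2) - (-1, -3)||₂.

√(Σ(x_i - y_i)²) = √((-5 - (-1))² + (-2 - (-3))²)
= √((-4)² + 1²) = √(16 + 1) = √17 ≈ 4.1231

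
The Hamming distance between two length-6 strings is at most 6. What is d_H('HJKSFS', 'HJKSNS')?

Differing positions: 5. Hamming distance = 1. The maximum possible Hamming distance for length-6 strings is 6, so d_H/6 = 1/6 ≈ 0.1667.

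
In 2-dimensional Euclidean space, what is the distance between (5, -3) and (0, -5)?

√(Σ(x_i - y_i)²) = √((5 - 0)² + (-3 - (-5))²)
= √(5² + 2²) = √(25 + 4) = √29 ≈ 5.3852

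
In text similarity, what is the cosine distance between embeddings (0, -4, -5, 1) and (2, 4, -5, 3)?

With u = (0, -4, -5, 1), v = (2, 4, -5, 3):
u·v = 0·2 + (-4)·4 + (-5)·(-5) + 1·3 = 0 + (-16) + 25 + 3 = 12.
|u| = √(0² + (-4)² + (-5)² + 1²) = √42, |v| = √(2² + 4² + (-5)² + 3²) = √54, so |u||v| = √(42·54) = √2268.
cos θ = (u·v)/(|u||v|) = 12/√2268 ≈ 0.252
Cosine distance = 1 - cos θ ≈ 1 - 0.252 = 0.748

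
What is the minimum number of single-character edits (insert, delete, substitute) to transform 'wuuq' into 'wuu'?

Let D[i][j] be the edit distance between the first i characters of 'wuuq' and the first j characters of 'wuu', with D[i][0] = i, D[0][j] = j, and D[i][j] = D[i-1][j-1] if the characters match, else 1 + min(D[i-1][j], D[i][j-1], D[i-1][j-1]). Filling the table (rows: prefixes of 'wuuq', columns: prefixes of 'wuu'):
     ε  w  u  u
  ε  0  1  2  3
  w  1  0  1  2
  u  2  1  0  1
  u  3  2  1  0
  q  4  3  2  1
The bottom-right entry gives D[4][3] = 1, so no sequence of fewer than 1 edit works. Backtracking through the table gives one optimal edit sequence (1 edit):
  wuuq → wuu (del q @4)
Edit distance = 1.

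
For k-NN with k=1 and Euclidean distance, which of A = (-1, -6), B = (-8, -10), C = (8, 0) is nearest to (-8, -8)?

Distances: d(A) ≈ 7.2801, d(B) = 2, d(C) ≈ 17.8885. Nearest: B = (-8, -10) with distance 2.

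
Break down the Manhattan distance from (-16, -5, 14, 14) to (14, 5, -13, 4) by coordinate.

Σ|x_i - y_i| = |-16 - 14| + |-5 - 5| + |14 - (-13)| + |14 - 4| = 30 + 10 + 27 + 10 = 77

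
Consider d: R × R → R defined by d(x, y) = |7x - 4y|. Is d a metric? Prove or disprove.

No. d fails symmetry: d(6, 4) = |7·6 - 4·4| = |26| = 26, but d(4, 6) = |7·4 - 4·6| = |4| = 4. Since 26 ≠ 4, d(x,y) ≠ d(y,x) in general.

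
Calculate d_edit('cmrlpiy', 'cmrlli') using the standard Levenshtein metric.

Let D[i][j] be the edit distance between the first i characters of 'cmrlpiy' and the first j characters of 'cmrlli', with D[i][0] = i, D[0][j] = j, and D[i][j] = D[i-1][j-1] if the characters match, else 1 + min(D[i-1][j], D[i][j-1], D[i-1][j-1]). Filling the table (rows: prefixes of 'cmrlpiy', columns: prefixes of 'cmrlli'):
     ε  c  m  r  l  l  i
  ε  0  1  2  3  4  5  6
  c  1  0  1  2  3  4  5
  m  2  1  0  1  2  3  4
  r  3  2  1  0  1  2  3
  l  4  3  2  1  0  1  2
  p  5  4  3  2  1  1  2
  i  6  5  4  3  2  2  1
  y  7  6  5  4  3  3  2
The bottom-right entry gives D[7][6] = 2, so no sequence of fewer than 2 edits works. Backtracking through the table gives one optimal edit sequence (2 edits):
  cmrlpiy → cmrlliy (sub p→l @5)
  cmrlliy → cmrlli (del y @7)
Edit distance = 2.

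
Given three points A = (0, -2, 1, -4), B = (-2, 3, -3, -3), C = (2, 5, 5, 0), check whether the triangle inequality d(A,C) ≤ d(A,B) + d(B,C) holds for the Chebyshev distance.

d(A,B) = max(2, 5, 4, 1) = 5, d(B,C) = max(4, 2, 8, 3) = 8, d(A,C) = max(2, 7, 4, 4) = 7.
d(A,C) = 7 ≤ 5 + 8 = 13. Triangle inequality is satisfied.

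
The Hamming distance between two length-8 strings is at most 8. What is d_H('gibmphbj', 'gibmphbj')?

Differing positions: none. Hamming distance = 0. The maximum possible Hamming distance for length-8 strings is 8, so d_H/8 = 0/8 = 0.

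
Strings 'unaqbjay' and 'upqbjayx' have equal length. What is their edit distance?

Let D[i][j] be the edit distance between the first i characters of 'unaqbjay' and the first j characters of 'upqbjayx', with D[i][0] = i, D[0][j] = j, and D[i][j] = D[i-1][j-1] if the characters match, else 1 + min(D[i-1][j], D[i][j-1], D[i-1][j-1]). Filling the table (rows: prefixes of 'unaqbjay', columns: prefixes of 'upqbjayx'):
     ε  u  p  q  b  j  a  y  x
  ε  0  1  2  3  4  5  6  7  8
  u  1  0  1  2  3  4  5  6  7
  n  2  1  1  2  3  4  5  6  7
  a  3  2  2  2  3  4  4  5  6
  q  4  3  3  2  3  4  5  5  6
  b  5  4  4  3  2  3  4  5  6
  j  6  5  5  4  3  2  3  4  5
  a  7  6  6  5  4  3  2  3  4
  y  8  7  7  6  5  4  3  2  3
The bottom-right entry gives D[8][8] = 3, so no sequence of fewer than 3 edits works. Backtracking through the table gives one optimal edit sequence (3 edits):
  unaqbjay → uaqbjay (del n @2)
  uaqbjay → upqbjay (sub a→p @2)
  upqbjay → upqbjayx (ins x @8)
Edit distance = 3.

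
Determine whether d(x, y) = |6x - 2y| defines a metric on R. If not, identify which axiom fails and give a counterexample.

No. d fails symmetry: d(3, 8) = |6·3 - 2·8| = |2| = 2, but d(8, 3) = |6·8 - 2·3| = |42| = 42. Since 2 ≠ 42, d(x,y) ≠ d(y,x) in general.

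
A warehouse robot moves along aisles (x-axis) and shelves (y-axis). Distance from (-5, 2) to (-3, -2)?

Σ|x_i - y_i| = |-5 - (-3)| + |2 - (-2)| = 2 + 4 = 6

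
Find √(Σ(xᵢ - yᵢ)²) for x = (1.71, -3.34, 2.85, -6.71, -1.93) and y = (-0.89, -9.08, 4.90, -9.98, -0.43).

√(Σ(x_i - y_i)²) = √((1.71 - (-0.89))² + (-3.34 - (-9.08))² + (2.85 - 4.9)² + (-6.71 - (-9.98))² + (-1.93 - (-0.43))²)
= √(2.6² + 5.74² + (-2.05)² + 3.27² + (-1.5)²) = √(6.76 + 32.9476 + 4.2025 + 10.6929 + 2.25) = √56.853 ≈ 7.5401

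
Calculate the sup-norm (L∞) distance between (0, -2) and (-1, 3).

max(|x_i - y_i|) = max(|0 - (-1)|, |-2 - 3|) = max(1, 5) = 5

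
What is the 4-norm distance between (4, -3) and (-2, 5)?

(Σ|x_i - y_i|^4)^(1/4) = (|4 - (-2)|^4 + |-3 - 5|^4)^(1/4)
= (6^4 + 8^4)^(1/4) = (1296 + 4096)^(1/4) = (5392)^(1/4) ≈ 8.5691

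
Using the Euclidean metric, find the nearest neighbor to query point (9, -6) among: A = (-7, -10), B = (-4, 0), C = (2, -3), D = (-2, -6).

Distances: d(A) ≈ 16.4924, d(B) ≈ 14.3178, d(C) ≈ 7.6158, d(D) = 11. Nearest: C = (2, -3) with distance 7.6158.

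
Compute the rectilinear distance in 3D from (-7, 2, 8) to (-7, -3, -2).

Σ|x_i - y_i| = |-7 - (-7)| + |2 - (-3)| + |8 - (-2)| = 0 + 5 + 10 = 15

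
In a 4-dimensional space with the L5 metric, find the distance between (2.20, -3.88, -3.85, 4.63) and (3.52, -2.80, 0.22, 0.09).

(Σ|x_i - y_i|^5)^(1/5) = (|2.2 - 3.52|^5 + |-3.88 - (-2.8)|^5 + |-3.85 - 0.22|^5 + |4.63 - 0.09|^5)^(1/5)
= (1.32^5 + 1.08^5 + 4.07^5 + 4.54^5)^(1/5) ≈ (4.0075 + 1.4693 + 1116.7914 + 1928.7648)^(1/5) = (3051.033)^(1/5) ≈ 4.9761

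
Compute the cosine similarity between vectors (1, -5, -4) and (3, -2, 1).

With u = (1, -5, -4), v = (3, -2, 1):
u·v = 1·3 + (-5)·(-2) + (-4)·1 = 3 + 10 + (-4) = 9.
|u| = √(1² + (-5)² + (-4)²) = √42, |v| = √(3² + (-2)² + 1²) = √14, so |u||v| = √(42·14) = √588.
cos θ = (u·v)/(|u||v|) = 9/√588 ≈ 0.3712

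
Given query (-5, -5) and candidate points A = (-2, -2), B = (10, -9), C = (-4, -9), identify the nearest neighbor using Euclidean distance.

Distances: d(A) ≈ 4.2426, d(B) ≈ 15.5242, d(C) ≈ 4.1231. Nearest: C = (-4, -9) with distance 4.1231.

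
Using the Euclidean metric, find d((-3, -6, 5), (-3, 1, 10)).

√(Σ(x_i - y_i)²) = √((-3 - (-3))² + (-6 - 1)² + (5 - 10)²)
= √(0² + (-7)² + (-5)²) = √(0 + 49 + 25) = √74 ≈ 8.6023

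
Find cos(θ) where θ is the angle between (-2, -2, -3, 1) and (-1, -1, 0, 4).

With u = (-2, -2, -3, 1), v = (-1, -1, 0, 4):
u·v = (-2)·(-1) + (-2)·(-1) + (-3)·0 + 1·4 = 2 + 2 + 0 + 4 = 8.
|u| = √((-2)² + (-2)² + (-3)² + 1²) = √18, |v| = √((-1)² + (-1)² + 0² + 4²) = √18, so |u||v| = √(18·18) = √324 = 18.
cos θ = (u·v)/(|u||v|) = 8/18 ≈ 0.4444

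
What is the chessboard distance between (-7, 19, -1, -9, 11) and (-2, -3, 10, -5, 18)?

max(|x_i - y_i|) = max(|-7 - (-2)|, |19 - (-3)|, |-1 - 10|, |-9 - (-5)|, |11 - 18|) = max(5, 22, 11, 4, 7) = 22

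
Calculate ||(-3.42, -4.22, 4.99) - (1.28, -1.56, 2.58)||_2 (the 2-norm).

(Σ|x_i - y_i|^2)^(1/2) = (|-3.42 - 1.28|^2 + |-4.22 - (-1.56)|^2 + |4.99 - 2.58|^2)^(1/2)
= (4.7^2 + 2.66^2 + 2.41^2)^(1/2) = (22.09 + 7.0756 + 5.8081)^(1/2) = (34.9737)^(1/2) ≈ 5.9139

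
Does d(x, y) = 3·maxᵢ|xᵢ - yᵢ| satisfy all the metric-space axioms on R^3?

Yes. The L∞ (Chebyshev) norm induces a metric on R^3, and multiplying a metric by a positive constant 3 > 0 preserves all four axioms: non-negativity (3·||x-y|| ≥ 0), identity (3·||x-y|| = 0 ⟺ ||x-y|| = 0 ⟺ x = y), symmetry (||x-y|| = ||y-x||), and the triangle inequality (3·||x-z|| ≤ 3·||x-y|| + 3·||y-z||). So d is a metric.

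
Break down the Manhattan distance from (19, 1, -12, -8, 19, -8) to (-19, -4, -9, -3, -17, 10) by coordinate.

Σ|x_i - y_i| = |19 - (-19)| + |1 - (-4)| + |-12 - (-9)| + |-8 - (-3)| + |19 - (-17)| + |-8 - 10| = 38 + 5 + 3 + 5 + 36 + 18 = 105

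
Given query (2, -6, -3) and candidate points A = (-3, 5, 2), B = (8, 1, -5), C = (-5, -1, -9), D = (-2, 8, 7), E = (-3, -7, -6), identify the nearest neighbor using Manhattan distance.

Distances: d(A) = 21, d(B) = 15, d(C) = 18, d(D) = 28, d(E) = 9. Nearest: E = (-3, -7, -6) with distance 9.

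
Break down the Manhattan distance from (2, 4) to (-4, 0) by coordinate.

Σ|x_i - y_i| = |2 - (-4)| + |4 - 0| = 6 + 4 = 10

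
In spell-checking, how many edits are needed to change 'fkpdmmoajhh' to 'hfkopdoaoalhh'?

Let D[i][j] be the edit distance between the first i characters of 'fkpdmmoajhh' and the first j characters of 'hfkopdoaoalhh', with D[i][0] = i, D[0][j] = j, and D[i][j] = D[i-1][j-1] if the characters match, else 1 + min(D[i-1][j], D[i][j-1], D[i-1][j-1]). Filling the table (rows: prefixes of 'fkpdmmoajhh', columns: prefixes of 'hfkopdoaoalhh'):
     ε  h  f  k  o  p  d  o  a  o  a  l  h  h
  ε  0  1  2  3  4  5  6  7  8  9 10 11 12 13
  f  1  1  1  2  3  4  5  6  7  8  9 10 11 12
  k  2  2  2  1  2  3  4  5  6  7  8  9 10 11
  p  3  3  3  2  2  2  3  4  5  6  7  8  9 10
  d  4  4  4  3  3  3  2  3  4  5  6  7  8  9
  m  5  5  5  4  4  4  3  3  4  5  6  7  8  9
  m  6  6  6  5  5  5  4  4  4  5  6  7  8  9
  o  7  7  7  6  5  6  5  4  5  4  5  6  7  8
  a  8  8  8  7  6  6  6  5  4  5  4  5  6  7
  j  9  9  9  8  7  7  7  6  5  5  5  5  6  7
  h 10  9 10  9  8  8  8  7  6  6  6  6  5  6
  h 11 10 10 10  9  9  9  8  7  7  7  7  6  5
The bottom-right entry gives D[11][13] = 5, so no sequence of fewer than 5 edits works. Backtracking through the table gives one optimal edit sequence (5 edits):
  fkpdmmoajhh → hfkpdmmoajhh (ins h @1)
  hfkpdmmoajhh → hfkopdmmoajhh (ins o @4)
  hfkopdmmoajhh → hfkopdomoajhh (sub m→o @7)
  hfkopdomoajhh → hfkopdoaoajhh (sub m→a @8)
  hfkopdoaoajhh → hfkopdoaoalhh (sub j→l @11)
Edit distance = 5.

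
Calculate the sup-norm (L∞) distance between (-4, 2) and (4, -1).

max(|x_i - y_i|) = max(|-4 - 4|, |2 - (-1)|) = max(8, 3) = 8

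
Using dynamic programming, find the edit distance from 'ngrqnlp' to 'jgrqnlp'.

Let D[i][j] be the edit distance between the first i characters of 'ngrqnlp' and the first j characters of 'jgrqnlp', with D[i][0] = i, D[0][j] = j, and D[i][j] = D[i-1][j-1] if the characters match, else 1 + min(D[i-1][j], D[i][j-1], D[i-1][j-1]). Filling the table (rows: prefixes of 'ngrqnlp', columns: prefixes of 'jgrqnlp'):
     ε  j  g  r  q  n  l  p
  ε  0  1  2  3  4  5  6  7
  n  1  1  2  3  4  4  5  6
  g  2  2  1  2  3  4  5  6
  r  3  3  2  1  2  3  4  5
  q  4  4  3  2  1  2  3  4
  n  5  5  4  3  2  1  2  3
  l  6  6  5  4  3  2  1  2
  p  7  7  6  5  4  3  2  1
The bottom-right entry gives D[7][7] = 1, so no sequence of fewer than 1 edit works. Backtracking through the table gives one optimal edit sequence (1 edit):
  ngrqnlp → jgrqnlp (sub n→j @1)
Edit distance = 1.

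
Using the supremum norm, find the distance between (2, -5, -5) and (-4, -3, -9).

max(|x_i - y_i|) = max(|2 - (-4)|, |-5 - (-3)|, |-5 - (-9)|) = max(6, 2, 4) = 6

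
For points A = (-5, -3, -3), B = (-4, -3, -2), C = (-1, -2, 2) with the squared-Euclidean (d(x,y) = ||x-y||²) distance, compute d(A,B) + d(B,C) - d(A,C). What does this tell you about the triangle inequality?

d(A,B) = 1² + 0² + 1² = 2, d(B,C) = 3² + 1² + 4² = 26, d(A,C) = 4² + 1² + 5² = 42.
d(A,B) + d(B,C) - d(A,C) = 2 + 26 - 42 = 28 - 42 = -14. This is < 0, so the triangle inequality FAILS for these points (squared-Euclidean is not a metric).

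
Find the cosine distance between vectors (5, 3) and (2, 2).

With u = (5, 3), v = (2, 2):
u·v = 5·2 + 3·2 = 10 + 6 = 16.
|u| = √(5² + 3²) = √34, |v| = √(2² + 2²) = √8, so |u||v| = √(34·8) = √272.
cos θ = (u·v)/(|u||v|) = 16/√272 ≈ 0.9701
Cosine distance = 1 - cos θ ≈ 1 - 0.9701 = 0.0299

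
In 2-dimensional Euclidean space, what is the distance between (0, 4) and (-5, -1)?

√(Σ(x_i - y_i)²) = √((0 - (-5))² + (4 - (-1))²)
= √(5² + 5²) = √(25 + 25) = √50 ≈ 7.0711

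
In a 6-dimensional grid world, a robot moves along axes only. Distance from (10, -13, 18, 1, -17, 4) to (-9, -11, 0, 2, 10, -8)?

Σ|x_i - y_i| = |10 - (-9)| + |-13 - (-11)| + |18 - 0| + |1 - 2| + |-17 - 10| + |4 - (-8)| = 19 + 2 + 18 + 1 + 27 + 12 = 79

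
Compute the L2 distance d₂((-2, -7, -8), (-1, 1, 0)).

√(Σ(x_i - y_i)²) = √((-2 - (-1))² + (-7 - 1)² + (-8 - 0)²)
= √((-1)² + (-8)² + (-8)²) = √(1 + 64 + 64) = √129 ≈ 11.3578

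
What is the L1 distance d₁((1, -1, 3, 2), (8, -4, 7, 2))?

Σ|x_i - y_i| = |1 - 8| + |-1 - (-4)| + |3 - 7| + |2 - 2| = 7 + 3 + 4 + 0 = 14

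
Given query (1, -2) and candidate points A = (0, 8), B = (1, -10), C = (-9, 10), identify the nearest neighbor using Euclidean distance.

Distances: d(A) ≈ 10.0499, d(B) = 8, d(C) ≈ 15.6205. Nearest: B = (1, -10) with distance 8.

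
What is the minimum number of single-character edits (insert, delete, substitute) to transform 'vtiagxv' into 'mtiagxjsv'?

Let D[i][j] be the edit distance between the first i characters of 'vtiagxv' and the first j characters of 'mtiagxjsv', with D[i][0] = i, D[0][j] = j, and D[i][j] = D[i-1][j-1] if the characters match, else 1 + min(D[i-1][j], D[i][j-1], D[i-1][j-1]). Filling the table (rows: prefixes of 'vtiagxv', columns: prefixes of 'mtiagxjsv'):
     ε  m  t  i  a  g  x  j  s  v
  ε  0  1  2  3  4  5  6  7  8  9
  v  1  1  2  3  4  5  6  7  8  8
  t  2  2  1  2  3  4  5  6  7  8
  i  3  3  2  1  2  3  4  5  6  7
  a  4  4  3  2  1  2  3  4  5  6
  g  5  5  4  3  2  1  2  3  4  5
  x  6  6  5  4  3  2  1  2  3  4
  v  7  7  6  5  4  3  2  2  3  3
The bottom-right entry gives D[7][9] = 3, so no sequence of fewer than 3 edits works. Backtracking through the table gives one optimal edit sequence (3 edits):
  vtiagxv → mtiagxv (sub v→m @1)
  mtiagxv → mtiagxjv (ins j @7)
  mtiagxjv → mtiagxjsv (ins s @8)
Edit distance = 3.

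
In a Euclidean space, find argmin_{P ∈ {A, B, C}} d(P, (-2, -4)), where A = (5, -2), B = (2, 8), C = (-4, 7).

Distances: d(A) ≈ 7.2801, d(B) ≈ 12.6491, d(C) ≈ 11.1803. Nearest: A = (5, -2) with distance 7.2801.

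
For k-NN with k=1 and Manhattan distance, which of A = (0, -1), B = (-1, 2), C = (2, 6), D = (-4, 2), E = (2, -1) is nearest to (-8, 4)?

Distances: d(A) = 13, d(B) = 9, d(C) = 12, d(D) = 6, d(E) = 15. Nearest: D = (-4, 2) with distance 6.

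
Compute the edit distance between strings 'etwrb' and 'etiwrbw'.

Let D[i][j] be the edit distance between the first i characters of 'etwrb' and the first j characters of 'etiwrbw', with D[i][0] = i, D[0][j] = j, and D[i][j] = D[i-1][j-1] if the characters match, else 1 + min(D[i-1][j], D[i][j-1], D[i-1][j-1]). Filling the table (rows: prefixes of 'etwrb', columns: prefixes of 'etiwrbw'):
     ε  e  t  i  w  r  b  w
  ε  0  1  2  3  4  5  6  7
  e  1  0  1  2  3  4  5  6
  t  2  1  0  1  2  3  4  5
  w  3  2  1  1  1  2  3  4
  r  4  3  2  2  2  1  2  3
  b  5  4  3  3  3  2  1  2
The bottom-right entry gives D[5][7] = 2, so no sequence of fewer than 2 edits works. Backtracking through the table gives one optimal edit sequence (2 edits):
  etwrb → etiwrb (ins i @3)
  etiwrb → etiwrbw (ins w @7)
Edit distance = 2.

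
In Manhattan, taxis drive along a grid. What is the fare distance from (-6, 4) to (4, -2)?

Σ|x_i - y_i| = |-6 - 4| + |4 - (-2)| = 10 + 6 = 16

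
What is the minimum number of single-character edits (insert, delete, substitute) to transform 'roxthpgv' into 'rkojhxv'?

Let D[i][j] be the edit distance between the first i characters of 'roxthpgv' and the first j characters of 'rkojhxv', with D[i][0] = i, D[0][j] = j, and D[i][j] = D[i-1][j-1] if the characters match, else 1 + min(D[i-1][j], D[i][j-1], D[i-1][j-1]). Filling the table (rows: prefixes of 'roxthpgv', columns: prefixes of 'rkojhxv'):
     ε  r  k  o  j  h  x  v
  ε  0  1  2  3  4  5  6  7
  r  1  0  1  2  3  4  5  6
  o  2  1  1  1  2  3  4  5
  x  3  2  2  2  2  3  3  4
  t  4  3  3  3  3  3  4  4
  h  5  4  4  4  4  3  4  5
  p  6  5  5  5  5  4  4  5
  g  7  6  6  6  6  5  5  5
  v  8  7  7  7  7  6  6  5
The bottom-right entry gives D[8][7] = 5, so no sequence of fewer than 5 edits works. Backtracking through the table gives one optimal edit sequence (5 edits):
  roxthpgv → rkxthpgv (sub o→k @2)
  rkxthpgv → rkothpgv (sub x→o @3)
  rkothpgv → rkojhpgv (sub t→j @4)
  rkojhpgv → rkojhgv (del p @6)
  rkojhgv → rkojhxv (sub g→x @6)
Edit distance = 5.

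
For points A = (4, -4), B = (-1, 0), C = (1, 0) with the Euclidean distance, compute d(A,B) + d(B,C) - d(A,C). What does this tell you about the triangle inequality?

d(A,B) = √(5² + 4²) = √41 ≈ 6.4031, d(B,C) = √(2² + 0²) = √4 = 2, d(A,C) = √(3² + 4²) = √25 = 5.
d(A,B) + d(B,C) - d(A,C) = 6.4031 + 2 - 5 = 8.4031 - 5 = 3.4031 (to 4 decimal places). This is ≥ 0, so the triangle inequality holds for these points.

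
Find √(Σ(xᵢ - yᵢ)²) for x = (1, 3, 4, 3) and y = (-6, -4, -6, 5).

√(Σ(x_i - y_i)²) = √((1 - (-6))² + (3 - (-4))² + (4 - (-6))² + (3 - 5)²)
= √(7² + 7² + 10² + (-2)²) = √(49 + 49 + 100 + 4) = √202 ≈ 14.2127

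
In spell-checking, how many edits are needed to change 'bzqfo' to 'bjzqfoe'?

Let D[i][j] be the edit distance between the first i characters of 'bzqfo' and the first j characters of 'bjzqfoe', with D[i][0] = i, D[0][j] = j, and D[i][j] = D[i-1][j-1] if the characters match, else 1 + min(D[i-1][j], D[i][j-1], D[i-1][j-1]). Filling the table (rows: prefixes of 'bzqfo', columns: prefixes of 'bjzqfoe'):
     ε  b  j  z  q  f  o  e
  ε  0  1  2  3  4  5  6  7
  b  1  0  1  2  3  4  5  6
  z  2  1  1  1  2  3  4  5
  q  3  2  2  2  1  2  3  4
  f  4  3  3  3  2  1  2  3
  o  5  4  4  4  3  2  1  2
The bottom-right entry gives D[5][7] = 2, so no sequence of fewer than 2 edits works. Backtracking through the table gives one optimal edit sequence (2 edits):
  bzqfo → bjzqfo (ins j @2)
  bjzqfo → bjzqfoe (ins e @7)
Edit distance = 2.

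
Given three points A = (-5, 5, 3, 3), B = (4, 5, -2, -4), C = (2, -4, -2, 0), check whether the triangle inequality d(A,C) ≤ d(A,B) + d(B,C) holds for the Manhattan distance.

d(A,B) = 9 + 0 + 5 + 7 = 21, d(B,C) = 2 + 9 + 0 + 4 = 15, d(A,C) = 7 + 9 + 5 + 3 = 24.
d(A,C) = 24 ≤ 21 + 15 = 36. Triangle inequality is satisfied.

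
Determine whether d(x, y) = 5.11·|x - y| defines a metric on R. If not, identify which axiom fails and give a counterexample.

Yes. Since |x - y| is a metric on R and 5.11 > 0, the positive scalar multiple 5.11·|x - y| is also a metric: scaling by a positive constant preserves non-negativity, identity (d=0 ⟺ |x-y|=0 ⟺ x=y), symmetry, and the triangle inequality.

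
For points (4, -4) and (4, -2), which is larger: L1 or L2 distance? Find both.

L1 = |4 - 4| + |-4 - (-2)| = 0 + 2 = 2
L2 = √(0² + 2²) = √4 = 2
L1 ≥ L2 always (equality iff movement is along one axis); L1 = L2 here (movement is along a single axis).
Ratio L1/L2 = 2/2 = 1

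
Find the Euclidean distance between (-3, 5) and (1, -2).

√(Σ(x_i - y_i)²) = √((-3 - 1)² + (5 - (-2))²)
= √((-4)² + 7²) = √(16 + 49) = √65 ≈ 8.0623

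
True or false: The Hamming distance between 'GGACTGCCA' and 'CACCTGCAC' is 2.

Differing positions: 1, 2, 3, 8, 9. Hamming distance = 5, so the claim that d_H = 2 is false.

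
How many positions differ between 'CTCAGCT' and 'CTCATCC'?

Differing positions: 5, 7. Hamming distance = 2.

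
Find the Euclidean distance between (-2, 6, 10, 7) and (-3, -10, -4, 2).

√(Σ(x_i - y_i)²) = √((-2 - (-3))² + (6 - (-10))² + (10 - (-4))² + (7 - 2)²)
= √(1² + 16² + 14² + 5²) = √(1 + 256 + 196 + 25) = √478 ≈ 21.8632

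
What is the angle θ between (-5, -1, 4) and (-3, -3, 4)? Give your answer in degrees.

With u = (-5, -1, 4), v = (-3, -3, 4):
u·v = (-5)·(-3) + (-1)·(-3) + 4·4 = 15 + 3 + 16 = 34.
|u| = √((-5)² + (-1)² + 4²) = √42, |v| = √((-3)² + (-3)² + 4²) = √34, so |u||v| = √(42·34) = √1428.
cos θ = (u·v)/(|u||v|) = 34/√1428 ≈ 0.899735
θ = arccos(0.899735) ≈ 25.88°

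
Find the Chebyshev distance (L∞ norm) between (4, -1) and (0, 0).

max(|x_i - y_i|) = max(|4 - 0|, |-1 - 0|) = max(4, 1) = 4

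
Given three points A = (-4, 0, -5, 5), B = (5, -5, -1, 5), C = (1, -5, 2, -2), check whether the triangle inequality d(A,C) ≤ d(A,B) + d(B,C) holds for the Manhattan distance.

d(A,B) = 9 + 5 + 4 + 0 = 18, d(B,C) = 4 + 0 + 3 + 7 = 14, d(A,C) = 5 + 5 + 7 + 7 = 24.
d(A,C) = 24 ≤ 18 + 14 = 32. Triangle inequality is satisfied.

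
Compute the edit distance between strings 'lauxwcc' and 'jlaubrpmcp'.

Let D[i][j] be the edit distance between the first i characters of 'lauxwcc' and the first j characters of 'jlaubrpmcp', with D[i][0] = i, D[0][j] = j, and D[i][j] = D[i-1][j-1] if the characters match, else 1 + min(D[i-1][j], D[i][j-1], D[i-1][j-1]). Filling the table (rows: prefixes of 'lauxwcc', columns: prefixes of 'jlaubrpmcp'):
     ε  j  l  a  u  b  r  p  m  c  p
  ε  0  1  2  3  4  5  6  7  8  9 10
  l  1  1  1  2  3  4  5  6  7  8  9
  a  2  2  2  1  2  3  4  5  6  7  8
  u  3  3  3  2  1  2  3  4  5  6  7
  x  4  4  4  3  2  2  3  4  5  6  7
  w  5  5  5  4  3  3  3  4  5  6  7
  c  6  6  6  5  4  4  4  4  5  5  6
  c  7  7  7  6  5  5  5  5  5  5  6
The bottom-right entry gives D[7][10] = 6, so no sequence of fewer than 6 edits works. Backtracking through the table gives one optimal edit sequence (6 edits):
  lauxwcc → jlauxwcc (ins j @1)
  jlauxwcc → jlaubxwcc (ins b @5)
  jlaubxwcc → jlaubrxwcc (ins r @6)
  jlaubrxwcc → jlaubrpwcc (sub x→p @7)
  jlaubrpwcc → jlaubrpmcc (sub w→m @8)
  jlaubrpmcc → jlaubrpmcp (sub c→p @10)
Edit distance = 6.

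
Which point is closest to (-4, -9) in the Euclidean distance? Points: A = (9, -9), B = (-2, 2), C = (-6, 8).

Distances: d(A) = 13, d(B) ≈ 11.1803, d(C) ≈ 17.1172. Nearest: B = (-2, 2) with distance 11.1803.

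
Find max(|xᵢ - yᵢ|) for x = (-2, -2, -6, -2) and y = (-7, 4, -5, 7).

max(|x_i - y_i|) = max(|-2 - (-7)|, |-2 - 4|, |-6 - (-5)|, |-2 - 7|) = max(5, 6, 1, 9) = 9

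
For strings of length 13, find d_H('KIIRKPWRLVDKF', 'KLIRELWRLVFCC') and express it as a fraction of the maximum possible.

Differing positions: 2, 5, 6, 11, 12, 13. Hamming distance = 6. The maximum possible Hamming distance for length-13 strings is 13, so d_H/13 = 6/13 ≈ 0.4615.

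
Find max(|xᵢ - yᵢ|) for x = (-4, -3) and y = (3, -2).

max(|x_i - y_i|) = max(|-4 - 3|, |-3 - (-2)|) = max(7, 1) = 7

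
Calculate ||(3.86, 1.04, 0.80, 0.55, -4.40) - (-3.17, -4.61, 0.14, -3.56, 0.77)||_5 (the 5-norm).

(Σ|x_i - y_i|^5)^(1/5) = (|3.86 - (-3.17)|^5 + |1.04 - (-4.61)|^5 + |0.8 - 0.14|^5 + |0.55 - (-3.56)|^5 + |-4.4 - 0.77|^5)^(1/5)
= (7.03^5 + 5.65^5 + 0.66^5 + 4.11^5 + 5.17^5)^(1/5) ≈ (17170.2503 + 5757.6099 + 0.1252 + 1172.7599 + 3693.6243)^(1/5) = (27794.3696)^(1/5) ≈ 7.7409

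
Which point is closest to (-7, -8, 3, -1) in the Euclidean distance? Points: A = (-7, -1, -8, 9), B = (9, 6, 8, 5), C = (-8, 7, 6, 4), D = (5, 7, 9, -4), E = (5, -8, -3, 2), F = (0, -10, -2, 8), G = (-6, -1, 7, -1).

Distances: d(A) ≈ 16.4317, d(B) ≈ 22.6495, d(C) ≈ 16.1245, d(D) ≈ 20.347, d(E) ≈ 13.7477, d(F) ≈ 12.6095, d(G) ≈ 8.124. Nearest: G = (-6, -1, 7, -1) with distance 8.124.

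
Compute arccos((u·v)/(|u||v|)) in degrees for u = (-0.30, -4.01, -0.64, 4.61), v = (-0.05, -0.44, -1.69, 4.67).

With u = (-0.30, -4.01, -0.64, 4.61), v = (-0.05, -0.44, -1.69, 4.67):
u·v = (-0.3)·(-0.05) + (-4.01)·(-0.44) + (-0.64)·(-1.69) + 4.61·4.67 = 0.015 + 1.7644 + 1.0816 + 21.5287 = 24.3897.
|u| = √((-0.3)² + (-4.01)² + (-0.64)² + 4.61²) = √(0.09 + 16.0801 + 0.4096 + 21.2521) = √37.8318, |v| = √((-0.05)² + (-0.44)² + (-1.69)² + 4.67²) = √(0.0025 + 0.1936 + 2.8561 + 21.8089) = √24.8611.
cos θ = (u·v)/(|u||v|) = 24.3897/(√37.8318·√24.8611) ≈ 0.795276
θ = arccos(0.795276) ≈ 37.32°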